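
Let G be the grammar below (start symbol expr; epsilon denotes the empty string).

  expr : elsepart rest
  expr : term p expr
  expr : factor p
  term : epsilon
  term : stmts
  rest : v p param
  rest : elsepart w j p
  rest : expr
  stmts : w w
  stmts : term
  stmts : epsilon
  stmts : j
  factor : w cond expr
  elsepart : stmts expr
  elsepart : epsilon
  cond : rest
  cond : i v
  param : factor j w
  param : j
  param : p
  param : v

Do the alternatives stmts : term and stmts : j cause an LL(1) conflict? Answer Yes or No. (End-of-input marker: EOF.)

Yes

FIRST(term) = { j, w, epsilon } and FIRST(j) = { j }.
Both contain j, so the two alternatives are not disjoint — LL(1) conflict.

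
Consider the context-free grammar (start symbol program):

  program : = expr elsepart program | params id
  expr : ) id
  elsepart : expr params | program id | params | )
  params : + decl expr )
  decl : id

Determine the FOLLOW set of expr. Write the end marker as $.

In program : = expr elsepart program: add FIRST(elsepart program) = { ), +, = }.
In elsepart : expr params: add FIRST(params) = { + }.
In params : + decl expr ): add FIRST()) = { ) }.
Union: FOLLOW(expr) = { ), +, = }.

{ ), +, = }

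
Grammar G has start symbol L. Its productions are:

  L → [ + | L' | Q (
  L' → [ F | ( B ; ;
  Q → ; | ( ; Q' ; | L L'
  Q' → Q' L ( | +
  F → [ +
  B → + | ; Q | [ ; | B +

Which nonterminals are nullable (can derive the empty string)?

No nonterminal has an empty production or an RHS whose symbols are all nullable.

{ } (none)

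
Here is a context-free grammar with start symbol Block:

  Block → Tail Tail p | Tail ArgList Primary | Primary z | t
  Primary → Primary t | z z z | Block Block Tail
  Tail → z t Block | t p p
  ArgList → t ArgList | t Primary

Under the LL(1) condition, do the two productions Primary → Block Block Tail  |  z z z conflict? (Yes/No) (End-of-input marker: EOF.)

FIRST(Block Block Tail) = { t, z } and FIRST(z z z) = { z }.
Both contain z, so the two alternatives are not disjoint — LL(1) conflict.

Yes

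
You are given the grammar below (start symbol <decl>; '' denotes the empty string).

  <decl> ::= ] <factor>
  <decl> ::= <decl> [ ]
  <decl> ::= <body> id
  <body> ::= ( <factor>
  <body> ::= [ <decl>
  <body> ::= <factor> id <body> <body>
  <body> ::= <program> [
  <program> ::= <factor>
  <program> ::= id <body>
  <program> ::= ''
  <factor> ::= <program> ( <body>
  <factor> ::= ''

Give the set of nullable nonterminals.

{ <factor>, <program> }

Directly nullable (have an ''-production): <program>, <factor>.
No other nonterminal has a production whose RHS symbols are all nullable.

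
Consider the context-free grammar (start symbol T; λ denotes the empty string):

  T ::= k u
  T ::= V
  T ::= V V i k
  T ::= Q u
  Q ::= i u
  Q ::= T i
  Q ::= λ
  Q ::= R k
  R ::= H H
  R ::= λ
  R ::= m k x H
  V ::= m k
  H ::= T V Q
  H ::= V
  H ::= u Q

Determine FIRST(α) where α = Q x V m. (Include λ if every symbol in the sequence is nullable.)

{ i, k, m, u, x }

Add FIRST(Q)\{λ} = { i, k, m, u }; Q is nullable, continue.
x is a terminal; add {x} and stop.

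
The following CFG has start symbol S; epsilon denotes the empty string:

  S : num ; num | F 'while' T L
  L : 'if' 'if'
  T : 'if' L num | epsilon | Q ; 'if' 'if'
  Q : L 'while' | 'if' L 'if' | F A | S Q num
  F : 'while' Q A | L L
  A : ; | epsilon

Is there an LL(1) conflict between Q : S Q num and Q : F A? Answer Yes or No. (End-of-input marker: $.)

Yes

FIRST(S Q num) = { 'if', 'while', num } and FIRST(F A) = { 'if', 'while' }.
Both contain 'if', so the two alternatives are not disjoint — LL(1) conflict.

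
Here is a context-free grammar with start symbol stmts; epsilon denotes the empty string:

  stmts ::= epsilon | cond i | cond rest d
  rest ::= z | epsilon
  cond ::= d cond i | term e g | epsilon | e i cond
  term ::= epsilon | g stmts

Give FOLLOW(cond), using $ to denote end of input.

In stmts ::= cond i: add FIRST(i) = { i }.
In stmts ::= cond rest d: add FIRST(rest d) = { d, z }.
In cond ::= d cond i: add FIRST(i) = { i }.
In cond ::= e i cond: cond is at the end, add FOLLOW(cond) = { d, i, z }.
Union: FOLLOW(cond) = { d, i, z }.

{ d, i, z }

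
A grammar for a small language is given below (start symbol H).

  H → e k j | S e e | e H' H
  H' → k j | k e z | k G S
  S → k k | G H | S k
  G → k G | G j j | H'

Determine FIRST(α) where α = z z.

z is a terminal; add {z} and stop.

{ z }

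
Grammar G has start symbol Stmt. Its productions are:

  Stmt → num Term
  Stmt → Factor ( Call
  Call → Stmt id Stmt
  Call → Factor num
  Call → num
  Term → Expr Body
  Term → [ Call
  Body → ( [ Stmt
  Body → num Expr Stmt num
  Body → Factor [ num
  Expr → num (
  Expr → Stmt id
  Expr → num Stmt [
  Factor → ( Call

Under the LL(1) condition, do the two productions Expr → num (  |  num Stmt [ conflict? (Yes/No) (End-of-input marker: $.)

FIRST(num () = { num } and FIRST(num Stmt [) = { num }.
Both contain num, so the two alternatives are not disjoint — LL(1) conflict.

Yes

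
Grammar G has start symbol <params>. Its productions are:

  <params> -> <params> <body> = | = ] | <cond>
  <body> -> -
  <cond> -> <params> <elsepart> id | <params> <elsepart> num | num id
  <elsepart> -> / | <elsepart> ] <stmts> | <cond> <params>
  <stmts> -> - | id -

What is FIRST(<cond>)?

From <cond> -> <params> <elsepart> id: add FIRST(<params>) = { =, num }.
From <cond> -> <params> <elsepart> num: add FIRST(<params>) = { =, num }.
<cond> -> num id contributes {num}.
Union: FIRST(<cond>) = { =, num }.

{ =, num }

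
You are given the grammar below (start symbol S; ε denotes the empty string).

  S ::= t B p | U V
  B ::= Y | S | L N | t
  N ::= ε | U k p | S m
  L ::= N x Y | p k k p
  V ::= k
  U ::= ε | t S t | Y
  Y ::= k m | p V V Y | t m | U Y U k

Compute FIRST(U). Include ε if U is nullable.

U ::= ε contributes ε.
U ::= t S t contributes {t}.
From U ::= Y: add FIRST(Y) = { k, p, t }.
Union: FIRST(U) = { k, p, t, ε }.

{ k, p, t, ε }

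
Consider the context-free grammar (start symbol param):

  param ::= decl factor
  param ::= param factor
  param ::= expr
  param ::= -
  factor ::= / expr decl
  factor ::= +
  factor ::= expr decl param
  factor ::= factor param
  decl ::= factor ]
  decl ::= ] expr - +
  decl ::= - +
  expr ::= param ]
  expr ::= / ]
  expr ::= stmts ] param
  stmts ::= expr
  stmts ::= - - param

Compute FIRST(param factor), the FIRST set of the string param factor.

{ +, -, /, ] }

Add FIRST(param) = { +, -, /, ] }; param is not nullable, stop.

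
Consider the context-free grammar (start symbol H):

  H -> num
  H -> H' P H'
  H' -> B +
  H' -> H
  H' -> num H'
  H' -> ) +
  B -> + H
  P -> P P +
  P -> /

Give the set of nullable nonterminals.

No nonterminal has an empty production or an RHS whose symbols are all nullable.

{ } (none)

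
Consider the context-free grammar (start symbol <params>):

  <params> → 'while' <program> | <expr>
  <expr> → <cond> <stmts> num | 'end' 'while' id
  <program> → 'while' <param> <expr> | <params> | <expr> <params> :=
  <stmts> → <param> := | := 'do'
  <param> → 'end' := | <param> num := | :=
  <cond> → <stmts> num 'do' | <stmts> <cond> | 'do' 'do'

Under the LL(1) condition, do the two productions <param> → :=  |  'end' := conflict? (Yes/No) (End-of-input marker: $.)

FIRST(:=) = { := } and FIRST('end' :=) = { 'end' }.
The FIRST sets are disjoint and neither alternative is nullable — no conflict.

No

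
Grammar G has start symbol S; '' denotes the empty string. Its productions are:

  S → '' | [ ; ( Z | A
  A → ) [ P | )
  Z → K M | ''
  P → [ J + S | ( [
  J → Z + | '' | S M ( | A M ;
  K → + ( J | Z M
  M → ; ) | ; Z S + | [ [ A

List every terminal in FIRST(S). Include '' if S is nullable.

{ ), [, '' }

S → '' contributes ''.
S → [ ; ( Z contributes {[}.
From S → A: add FIRST(A) = { ) }.
Union: FIRST(S) = { ), [, '' }.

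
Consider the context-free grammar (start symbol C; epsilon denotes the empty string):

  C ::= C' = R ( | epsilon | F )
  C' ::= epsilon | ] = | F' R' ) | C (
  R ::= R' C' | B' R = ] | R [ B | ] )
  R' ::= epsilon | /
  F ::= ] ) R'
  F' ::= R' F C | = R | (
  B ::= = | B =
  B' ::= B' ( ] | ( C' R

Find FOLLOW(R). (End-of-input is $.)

{ (, ), /, =, [, ] }

In C ::= C' = R (: add FIRST(() = { ( }.
In R ::= B' R = ]: add FIRST(= ]) = { = }.
In R ::= R [ B: add FIRST([ B) = { [ }.
In F' ::= = R: R is at the end, add FOLLOW(F') = { ), / }.
In B' ::= ( C' R: R is at the end, add FOLLOW(B') = { (, /, =, [, ] }.
Union: FOLLOW(R) = { (, ), /, =, [, ] }.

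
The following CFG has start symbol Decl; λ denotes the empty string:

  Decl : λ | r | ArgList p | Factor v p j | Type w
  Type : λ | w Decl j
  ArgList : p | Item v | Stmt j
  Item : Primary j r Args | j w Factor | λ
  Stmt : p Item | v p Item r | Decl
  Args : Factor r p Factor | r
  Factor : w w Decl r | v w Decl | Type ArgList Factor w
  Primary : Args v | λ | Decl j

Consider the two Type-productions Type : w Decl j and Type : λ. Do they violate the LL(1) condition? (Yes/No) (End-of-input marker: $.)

FIRST(w Decl j) = { w } and FIRST(λ) = { λ }.
The second alternative is nullable and FOLLOW(Type) = { j, p, r, v, w } shares w with FIRST of the first — conflict.

Yes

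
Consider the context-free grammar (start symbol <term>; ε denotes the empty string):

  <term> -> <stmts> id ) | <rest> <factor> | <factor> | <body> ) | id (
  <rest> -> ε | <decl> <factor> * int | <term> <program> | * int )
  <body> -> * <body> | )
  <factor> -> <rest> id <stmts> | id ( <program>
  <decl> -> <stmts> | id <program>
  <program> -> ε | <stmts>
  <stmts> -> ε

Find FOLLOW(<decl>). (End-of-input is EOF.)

{ ), *, id }

In <rest> -> <decl> <factor> * int: add FIRST(<factor> * int) = { ), *, id }.
Union: FOLLOW(<decl>) = { ), *, id }.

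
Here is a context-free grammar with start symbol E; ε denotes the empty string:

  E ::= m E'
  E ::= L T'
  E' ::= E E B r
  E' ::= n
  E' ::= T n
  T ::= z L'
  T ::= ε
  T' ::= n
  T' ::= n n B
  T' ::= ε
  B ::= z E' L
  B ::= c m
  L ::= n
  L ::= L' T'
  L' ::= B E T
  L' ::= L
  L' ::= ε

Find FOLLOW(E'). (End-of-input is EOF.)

In E ::= m E': E' is at the end, add FOLLOW(E) = { EOF, c, m, n, r, z }.
In B ::= z E' L: add FIRST(L)\{ε} = { c, n, z }.
  Since L is nullable, also add FOLLOW(B) = { EOF, c, m, n, r, z }.
Union: FOLLOW(E') = { EOF, c, m, n, r, z }.

{ EOF, c, m, n, r, z }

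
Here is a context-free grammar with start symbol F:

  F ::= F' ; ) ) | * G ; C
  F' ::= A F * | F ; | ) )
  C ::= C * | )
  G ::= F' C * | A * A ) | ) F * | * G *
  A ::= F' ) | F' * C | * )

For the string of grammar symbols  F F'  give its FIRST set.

Add FIRST(F) = { ), * }; F is not nullable, stop.

{ ), * }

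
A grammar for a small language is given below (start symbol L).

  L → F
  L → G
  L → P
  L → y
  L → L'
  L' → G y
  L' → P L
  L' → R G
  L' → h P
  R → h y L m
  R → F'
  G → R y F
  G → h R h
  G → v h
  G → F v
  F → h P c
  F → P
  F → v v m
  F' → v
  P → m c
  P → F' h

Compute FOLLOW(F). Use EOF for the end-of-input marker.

In L → F: F is at the end, add FOLLOW(L) = { EOF, m }.
In G → R y F: F is at the end, add FOLLOW(G) = { EOF, m, y }.
In G → F v: add FIRST(v) = { v }.
Union: FOLLOW(F) = { EOF, m, v, y }.

{ EOF, m, v, y }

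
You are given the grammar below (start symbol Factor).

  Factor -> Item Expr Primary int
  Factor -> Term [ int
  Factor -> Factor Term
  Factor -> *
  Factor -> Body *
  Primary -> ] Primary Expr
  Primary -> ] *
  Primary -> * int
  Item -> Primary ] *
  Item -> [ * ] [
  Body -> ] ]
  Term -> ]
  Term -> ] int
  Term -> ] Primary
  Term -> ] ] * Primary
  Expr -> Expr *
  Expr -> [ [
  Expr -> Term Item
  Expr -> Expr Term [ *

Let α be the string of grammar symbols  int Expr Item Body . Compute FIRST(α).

int is a terminal; add {int} and stop.

{ int }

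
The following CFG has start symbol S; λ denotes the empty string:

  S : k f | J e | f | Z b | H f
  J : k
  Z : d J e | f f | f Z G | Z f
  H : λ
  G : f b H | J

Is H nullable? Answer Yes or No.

Yes

H has an λ-production, so H ⇒ λ.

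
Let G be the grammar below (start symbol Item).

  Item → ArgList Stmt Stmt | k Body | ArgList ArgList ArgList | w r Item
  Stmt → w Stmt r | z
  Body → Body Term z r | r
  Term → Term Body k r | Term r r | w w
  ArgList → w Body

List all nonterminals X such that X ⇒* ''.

{ } (none)

No nonterminal has an empty production or an RHS whose symbols are all nullable.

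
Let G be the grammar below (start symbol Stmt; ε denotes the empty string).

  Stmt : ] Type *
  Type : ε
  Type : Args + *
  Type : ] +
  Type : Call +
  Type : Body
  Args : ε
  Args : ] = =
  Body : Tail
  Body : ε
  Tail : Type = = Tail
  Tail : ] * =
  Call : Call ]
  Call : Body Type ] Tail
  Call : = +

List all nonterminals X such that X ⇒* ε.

Directly nullable (have an ε-production): Type, Args, Body.
No other nonterminal has a production whose RHS symbols are all nullable.

{ Args, Body, Type }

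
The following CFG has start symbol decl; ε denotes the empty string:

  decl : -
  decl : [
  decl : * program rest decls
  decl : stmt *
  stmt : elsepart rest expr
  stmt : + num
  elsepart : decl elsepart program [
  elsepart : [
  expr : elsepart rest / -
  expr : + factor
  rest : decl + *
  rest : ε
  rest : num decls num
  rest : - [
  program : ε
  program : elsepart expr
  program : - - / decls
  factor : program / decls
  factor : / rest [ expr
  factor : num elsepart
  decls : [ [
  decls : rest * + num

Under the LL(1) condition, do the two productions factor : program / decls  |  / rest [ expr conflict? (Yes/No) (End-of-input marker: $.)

FIRST(program / decls) = { *, +, -, /, [ } and FIRST(/ rest [ expr) = { / }.
Both contain /, so the two alternatives are not disjoint — LL(1) conflict.

Yes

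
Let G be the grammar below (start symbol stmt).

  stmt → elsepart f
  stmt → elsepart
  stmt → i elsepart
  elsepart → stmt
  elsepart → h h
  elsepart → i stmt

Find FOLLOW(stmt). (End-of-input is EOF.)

stmt is the start symbol, so EOF ∈ FOLLOW(stmt).
In elsepart → stmt: stmt is at the end, add FOLLOW(elsepart) = { EOF, f }.
In elsepart → i stmt: stmt is at the end, add FOLLOW(elsepart) = { EOF, f }.
Union: FOLLOW(stmt) = { EOF, f }.

{ EOF, f }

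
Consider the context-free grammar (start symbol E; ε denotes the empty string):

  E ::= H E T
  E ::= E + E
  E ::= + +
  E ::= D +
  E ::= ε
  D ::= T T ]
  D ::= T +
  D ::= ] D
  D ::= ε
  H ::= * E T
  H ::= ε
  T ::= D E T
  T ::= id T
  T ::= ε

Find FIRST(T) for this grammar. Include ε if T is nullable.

From T ::= D E T: D, E, T nullable, take FIRST(D) ∪ FIRST(E) ∪ FIRST(T) = { *, +, ], id }; also ε since the whole RHS is nullable.
T ::= id T contributes {id}.
T ::= ε contributes ε.
Union: FIRST(T) = { *, +, ], id, ε }.

{ *, +, ], id, ε }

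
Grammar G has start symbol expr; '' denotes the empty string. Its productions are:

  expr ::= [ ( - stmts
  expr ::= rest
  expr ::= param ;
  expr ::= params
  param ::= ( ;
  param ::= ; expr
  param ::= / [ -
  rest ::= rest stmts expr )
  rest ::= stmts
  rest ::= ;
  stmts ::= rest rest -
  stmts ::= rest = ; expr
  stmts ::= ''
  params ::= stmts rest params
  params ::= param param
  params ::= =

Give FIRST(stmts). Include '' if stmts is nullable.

From stmts ::= rest rest -: rest, rest nullable, take FIRST(rest) ∪ FIRST(rest) ∪ {-} = { (, ), -, /, ;, =, [ }.
From stmts ::= rest = ; expr: rest nullable, take FIRST(rest) ∪ {=} = { (, ), -, /, ;, =, [ }.
stmts ::= '' contributes ''.
Union: FIRST(stmts) = { (, ), -, /, ;, =, [, '' }.

{ (, ), -, /, ;, =, [, '' }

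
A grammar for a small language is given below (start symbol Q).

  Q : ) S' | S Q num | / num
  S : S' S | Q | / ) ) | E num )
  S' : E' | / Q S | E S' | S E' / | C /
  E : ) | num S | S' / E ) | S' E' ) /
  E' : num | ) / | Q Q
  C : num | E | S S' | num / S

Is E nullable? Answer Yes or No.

No

No nonterminal in this grammar is nullable.
No production of E has an RHS whose symbols are all nullable, so E is not nullable.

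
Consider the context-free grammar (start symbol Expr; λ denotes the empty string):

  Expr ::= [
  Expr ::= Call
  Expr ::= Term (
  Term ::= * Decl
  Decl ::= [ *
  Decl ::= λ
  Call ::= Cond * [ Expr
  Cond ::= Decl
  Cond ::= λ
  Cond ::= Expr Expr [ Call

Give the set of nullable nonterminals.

Directly nullable (have an λ-production): Decl, Cond.
No other nonterminal has a production whose RHS symbols are all nullable.

{ Cond, Decl }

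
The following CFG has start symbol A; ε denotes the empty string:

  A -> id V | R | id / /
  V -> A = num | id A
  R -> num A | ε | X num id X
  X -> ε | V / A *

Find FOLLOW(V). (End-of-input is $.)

In A -> id V: V is at the end, add FOLLOW(A) = { $, *, /, = }.
In X -> V / A *: add FIRST(/ A *) = { / }.
Union: FOLLOW(V) = { $, *, /, = }.

{ $, *, /, = }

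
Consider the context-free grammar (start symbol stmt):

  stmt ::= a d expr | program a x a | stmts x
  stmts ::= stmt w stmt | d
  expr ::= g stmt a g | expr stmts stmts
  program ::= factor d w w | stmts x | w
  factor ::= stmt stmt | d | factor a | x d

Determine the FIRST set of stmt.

{ a, d, w, x }

stmt ::= a d expr contributes {a}.
From stmt ::= program a x a: add FIRST(program) = { a, d, w, x }.
From stmt ::= stmts x: add FIRST(stmts) = { a, d, w, x }.
Union: FIRST(stmt) = { a, d, w, x }.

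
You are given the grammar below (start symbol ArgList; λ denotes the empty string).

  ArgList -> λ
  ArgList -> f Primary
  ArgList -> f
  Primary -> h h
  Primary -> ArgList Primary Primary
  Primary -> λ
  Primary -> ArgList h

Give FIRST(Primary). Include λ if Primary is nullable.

Primary -> h h contributes {h}.
From Primary -> ArgList Primary Primary: ArgList, Primary, Primary nullable, take FIRST(ArgList) ∪ FIRST(Primary) ∪ FIRST(Primary) = { f, h }; also λ since the whole RHS is nullable.
Primary -> λ contributes λ.
From Primary -> ArgList h: ArgList nullable, take FIRST(ArgList) ∪ {h} = { f, h }.
Union: FIRST(Primary) = { f, h, λ }.

{ f, h, λ }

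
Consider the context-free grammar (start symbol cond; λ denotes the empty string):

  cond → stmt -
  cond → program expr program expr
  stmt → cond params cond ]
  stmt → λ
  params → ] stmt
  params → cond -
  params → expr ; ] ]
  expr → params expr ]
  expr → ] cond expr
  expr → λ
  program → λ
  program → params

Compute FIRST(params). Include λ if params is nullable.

{ -, ;, ] }

params → ] stmt contributes {]}.
From params → cond -: cond nullable, take FIRST(cond) ∪ {-} = { -, ;, ] }.
From params → expr ; ] ]: expr nullable, take FIRST(expr) ∪ {;} = { -, ;, ] }.
Union: FIRST(params) = { -, ;, ] }.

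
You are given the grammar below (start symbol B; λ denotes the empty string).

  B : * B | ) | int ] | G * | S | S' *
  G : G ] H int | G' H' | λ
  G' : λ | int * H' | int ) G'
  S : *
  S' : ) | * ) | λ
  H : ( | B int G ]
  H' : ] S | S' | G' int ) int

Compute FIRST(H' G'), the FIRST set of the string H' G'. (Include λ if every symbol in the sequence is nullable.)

{ ), *, ], int, λ }

Add FIRST(H')\{λ} = { ), *, ], int }; H' is nullable, continue.
Add FIRST(G')\{λ} = { int }; G' is nullable, continue.
Every symbol is nullable, so include λ.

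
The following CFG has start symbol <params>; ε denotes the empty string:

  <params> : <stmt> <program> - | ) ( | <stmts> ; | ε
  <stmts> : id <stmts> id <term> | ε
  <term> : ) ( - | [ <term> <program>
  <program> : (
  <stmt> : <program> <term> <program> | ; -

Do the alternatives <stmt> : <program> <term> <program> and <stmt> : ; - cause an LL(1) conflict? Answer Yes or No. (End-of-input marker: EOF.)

No

FIRST(<program> <term> <program>) = { ( } and FIRST(; -) = { ; }.
The FIRST sets are disjoint and neither alternative is nullable — no conflict.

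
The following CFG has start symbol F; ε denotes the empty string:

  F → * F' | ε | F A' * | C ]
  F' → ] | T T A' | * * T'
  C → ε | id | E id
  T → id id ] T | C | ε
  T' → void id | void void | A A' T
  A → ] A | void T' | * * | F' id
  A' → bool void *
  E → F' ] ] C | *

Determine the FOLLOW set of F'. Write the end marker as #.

{ #, ], bool, id }

In F → * F': F' is at the end, add FOLLOW(F) = { #, bool }.
In A → F' id: add FIRST(id) = { id }.
In E → F' ] ] C: add FIRST(] ] C) = { ] }.
Union: FOLLOW(F') = { #, ], bool, id }.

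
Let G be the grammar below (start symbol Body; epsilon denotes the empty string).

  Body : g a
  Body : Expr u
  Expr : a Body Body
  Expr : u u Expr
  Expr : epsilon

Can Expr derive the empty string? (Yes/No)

Expr has an epsilon-production, so Expr ⇒ epsilon.

Yes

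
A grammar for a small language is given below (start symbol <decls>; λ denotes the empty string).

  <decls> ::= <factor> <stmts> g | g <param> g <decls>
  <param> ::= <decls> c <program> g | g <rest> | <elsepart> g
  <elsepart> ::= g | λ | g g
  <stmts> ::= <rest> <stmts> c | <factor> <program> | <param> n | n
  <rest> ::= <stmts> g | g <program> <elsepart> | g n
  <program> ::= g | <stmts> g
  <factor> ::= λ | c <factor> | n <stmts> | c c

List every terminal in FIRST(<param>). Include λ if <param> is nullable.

{ c, g, n }

From <param> ::= <decls> c <program> g: add FIRST(<decls>) = { c, g, n }.
<param> ::= g <rest> contributes {g}.
From <param> ::= <elsepart> g: <elsepart> nullable, take FIRST(<elsepart>) ∪ {g} = { g }.
Union: FIRST(<param>) = { c, g, n }.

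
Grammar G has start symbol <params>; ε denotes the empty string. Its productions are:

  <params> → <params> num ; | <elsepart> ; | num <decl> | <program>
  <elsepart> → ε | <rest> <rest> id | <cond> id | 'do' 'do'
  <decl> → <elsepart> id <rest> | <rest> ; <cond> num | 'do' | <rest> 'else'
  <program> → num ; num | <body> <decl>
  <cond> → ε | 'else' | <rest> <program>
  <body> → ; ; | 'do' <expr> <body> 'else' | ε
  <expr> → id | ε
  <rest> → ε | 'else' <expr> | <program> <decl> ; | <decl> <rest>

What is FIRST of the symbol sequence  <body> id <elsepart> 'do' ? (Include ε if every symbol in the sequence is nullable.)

{ 'do', ;, id }

Add FIRST(<body>)\{ε} = { 'do', ; }; <body> is nullable, continue.
id is a terminal; add {id} and stop.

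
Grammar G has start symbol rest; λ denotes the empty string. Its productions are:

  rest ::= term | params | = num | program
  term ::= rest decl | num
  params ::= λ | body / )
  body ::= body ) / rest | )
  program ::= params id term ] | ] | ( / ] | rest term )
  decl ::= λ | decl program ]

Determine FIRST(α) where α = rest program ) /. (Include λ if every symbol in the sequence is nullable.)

Add FIRST(rest)\{λ} = { (, ), =, ], id, num }; rest is nullable, continue.
Add FIRST(program) = { (, ), =, ], id, num }; program is not nullable, stop.

{ (, ), =, ], id, num }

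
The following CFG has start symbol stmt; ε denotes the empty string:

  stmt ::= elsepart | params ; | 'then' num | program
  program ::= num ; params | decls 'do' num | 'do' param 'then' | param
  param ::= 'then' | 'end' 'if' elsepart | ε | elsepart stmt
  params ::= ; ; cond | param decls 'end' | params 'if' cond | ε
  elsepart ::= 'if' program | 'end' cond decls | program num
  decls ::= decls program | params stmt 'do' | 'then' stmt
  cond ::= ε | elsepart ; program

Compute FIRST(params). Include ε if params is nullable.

{ 'do', 'end', 'if', 'then', ;, num, ε }

params ::= ; ; cond contributes {;}.
From params ::= param decls 'end': param nullable, take FIRST(param) ∪ FIRST(decls) = { 'do', 'end', 'if', 'then', ;, num }.
From params ::= params 'if' cond: params nullable, take FIRST(params) ∪ {'if'} = { 'do', 'end', 'if', 'then', ;, num }.
params ::= ε contributes ε.
Union: FIRST(params) = { 'do', 'end', 'if', 'then', ;, num, ε }.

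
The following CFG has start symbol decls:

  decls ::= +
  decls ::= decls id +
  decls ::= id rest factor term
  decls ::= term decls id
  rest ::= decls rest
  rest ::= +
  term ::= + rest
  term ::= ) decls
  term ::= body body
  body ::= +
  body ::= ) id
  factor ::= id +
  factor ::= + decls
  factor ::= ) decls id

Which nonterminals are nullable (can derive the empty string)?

No nonterminal has an empty production or an RHS whose symbols are all nullable.

{ } (none)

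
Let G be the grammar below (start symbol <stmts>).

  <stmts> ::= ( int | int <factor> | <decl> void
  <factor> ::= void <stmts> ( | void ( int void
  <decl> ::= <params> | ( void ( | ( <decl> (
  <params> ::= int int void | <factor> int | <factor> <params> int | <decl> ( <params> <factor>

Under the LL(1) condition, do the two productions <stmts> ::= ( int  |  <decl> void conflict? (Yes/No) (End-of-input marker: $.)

Yes

FIRST(( int) = { ( } and FIRST(<decl> void) = { (, int, void }.
Both contain (, so the two alternatives are not disjoint — LL(1) conflict.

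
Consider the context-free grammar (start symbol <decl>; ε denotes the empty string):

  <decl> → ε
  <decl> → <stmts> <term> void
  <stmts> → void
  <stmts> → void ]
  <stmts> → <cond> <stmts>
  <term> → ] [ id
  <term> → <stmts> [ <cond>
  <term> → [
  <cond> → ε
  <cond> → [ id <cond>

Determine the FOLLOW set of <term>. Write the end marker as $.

In <decl> → <stmts> <term> void: add FIRST(void) = { void }.
Union: FOLLOW(<term>) = { void }.

{ void }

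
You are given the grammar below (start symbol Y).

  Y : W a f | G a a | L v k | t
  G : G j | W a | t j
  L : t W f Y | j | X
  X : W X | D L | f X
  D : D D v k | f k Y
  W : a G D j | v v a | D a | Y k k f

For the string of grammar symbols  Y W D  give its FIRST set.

Add FIRST(Y) = { a, f, j, t, v }; Y is not nullable, stop.

{ a, f, j, t, v }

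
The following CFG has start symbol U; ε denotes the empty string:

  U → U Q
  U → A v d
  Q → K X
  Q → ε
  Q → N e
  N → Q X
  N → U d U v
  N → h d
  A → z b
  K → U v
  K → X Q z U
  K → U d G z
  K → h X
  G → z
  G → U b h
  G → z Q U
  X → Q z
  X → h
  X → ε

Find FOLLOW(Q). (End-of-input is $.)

In U → U Q: Q is at the end, add FOLLOW(U) = { $, b, d, e, h, v, z }.
In N → Q X: add FIRST(X)\{ε} = { e, h, z }.
  Since X is nullable, also add FOLLOW(N) = { e }.
In K → X Q z U: add FIRST(z U) = { z }.
In G → z Q U: add FIRST(U) = { z }.
In X → Q z: add FIRST(z) = { z }.
Union: FOLLOW(Q) = { $, b, d, e, h, v, z }.

{ $, b, d, e, h, v, z }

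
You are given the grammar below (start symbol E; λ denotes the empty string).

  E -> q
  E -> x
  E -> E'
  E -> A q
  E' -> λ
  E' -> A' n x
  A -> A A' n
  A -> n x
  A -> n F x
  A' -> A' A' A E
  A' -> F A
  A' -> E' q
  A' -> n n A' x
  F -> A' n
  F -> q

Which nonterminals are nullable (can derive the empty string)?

Directly nullable (have an λ-production): E'.
E -> E' with every symbol nullable, so E is nullable.
No other nonterminal has a production whose RHS symbols are all nullable.

{ E, E' }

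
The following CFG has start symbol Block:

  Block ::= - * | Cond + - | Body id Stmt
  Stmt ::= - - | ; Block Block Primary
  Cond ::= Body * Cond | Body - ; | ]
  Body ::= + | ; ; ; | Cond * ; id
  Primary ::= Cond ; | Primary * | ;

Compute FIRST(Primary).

{ +, ;, ] }

From Primary ::= Cond ;: add FIRST(Cond) = { +, ;, ] }.
From Primary ::= Primary *: add FIRST(Primary) = { +, ;, ] }.
Primary ::= ; contributes {;}.
Union: FIRST(Primary) = { +, ;, ] }.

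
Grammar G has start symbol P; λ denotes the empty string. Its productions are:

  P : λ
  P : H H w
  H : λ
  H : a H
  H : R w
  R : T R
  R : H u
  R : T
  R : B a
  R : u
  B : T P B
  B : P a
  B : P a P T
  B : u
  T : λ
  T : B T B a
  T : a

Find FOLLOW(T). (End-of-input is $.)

{ a, u, w }

In R : T R: add FIRST(R)\{λ} = { a, u, w }.
  Since R is nullable, also add FOLLOW(R) = { w }.
In R : T: T is at the end, add FOLLOW(R) = { w }.
In B : T P B: add FIRST(P B) = { a, u, w }.
In B : P a P T: T is at the end, add FOLLOW(B) = { a, u, w }.
In T : B T B a: add FIRST(B a) = { a, u, w }.
Union: FOLLOW(T) = { a, u, w }.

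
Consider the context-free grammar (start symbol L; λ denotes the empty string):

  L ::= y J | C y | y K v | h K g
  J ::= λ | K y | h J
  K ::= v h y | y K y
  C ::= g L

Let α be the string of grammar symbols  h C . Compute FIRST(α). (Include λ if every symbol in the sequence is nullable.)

{ h }

h is a terminal; add {h} and stop.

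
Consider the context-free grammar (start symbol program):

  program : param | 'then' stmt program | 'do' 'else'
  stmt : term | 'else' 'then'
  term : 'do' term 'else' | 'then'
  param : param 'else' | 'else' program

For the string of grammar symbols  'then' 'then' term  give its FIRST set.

'then' is a terminal; add {'then'} and stop.

{ 'then' }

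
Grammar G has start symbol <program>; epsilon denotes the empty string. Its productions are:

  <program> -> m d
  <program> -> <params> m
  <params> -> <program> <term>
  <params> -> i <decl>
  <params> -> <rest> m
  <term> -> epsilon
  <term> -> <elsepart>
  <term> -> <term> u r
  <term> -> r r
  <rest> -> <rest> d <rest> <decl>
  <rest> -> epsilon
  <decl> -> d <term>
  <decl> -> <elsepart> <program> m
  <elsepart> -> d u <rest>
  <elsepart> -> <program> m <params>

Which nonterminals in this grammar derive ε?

Directly nullable (have an epsilon-production): <term>, <rest>.
No other nonterminal has a production whose RHS symbols are all nullable.

{ <rest>, <term> }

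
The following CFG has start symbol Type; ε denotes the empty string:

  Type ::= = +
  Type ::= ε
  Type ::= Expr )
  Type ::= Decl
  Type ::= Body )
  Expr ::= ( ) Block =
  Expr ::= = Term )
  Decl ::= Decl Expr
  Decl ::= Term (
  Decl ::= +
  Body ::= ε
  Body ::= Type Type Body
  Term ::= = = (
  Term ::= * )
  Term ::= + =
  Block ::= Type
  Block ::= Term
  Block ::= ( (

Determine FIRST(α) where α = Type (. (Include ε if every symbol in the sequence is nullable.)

Add FIRST(Type)\{ε} = { (, ), *, +, = }; Type is nullable, continue.
( is a terminal; add {(} and stop.

{ (, ), *, +, = }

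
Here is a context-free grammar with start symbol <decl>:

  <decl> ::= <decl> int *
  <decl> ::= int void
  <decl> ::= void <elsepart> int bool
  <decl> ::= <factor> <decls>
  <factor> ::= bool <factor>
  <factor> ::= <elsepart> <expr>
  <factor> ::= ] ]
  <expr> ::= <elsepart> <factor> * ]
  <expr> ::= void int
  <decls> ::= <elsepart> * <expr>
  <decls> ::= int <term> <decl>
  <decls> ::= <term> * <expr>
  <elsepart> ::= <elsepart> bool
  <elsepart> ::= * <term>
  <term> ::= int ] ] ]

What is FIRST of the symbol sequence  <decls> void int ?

Add FIRST(<decls>) = { *, int }; <decls> is not nullable, stop.

{ *, int }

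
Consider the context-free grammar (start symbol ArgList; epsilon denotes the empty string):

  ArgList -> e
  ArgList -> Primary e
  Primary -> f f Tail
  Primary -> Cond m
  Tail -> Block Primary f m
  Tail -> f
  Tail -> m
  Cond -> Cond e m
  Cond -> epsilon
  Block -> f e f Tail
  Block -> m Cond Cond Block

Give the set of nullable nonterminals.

Directly nullable (have an epsilon-production): Cond.
No other nonterminal has a production whose RHS symbols are all nullable.

{ Cond }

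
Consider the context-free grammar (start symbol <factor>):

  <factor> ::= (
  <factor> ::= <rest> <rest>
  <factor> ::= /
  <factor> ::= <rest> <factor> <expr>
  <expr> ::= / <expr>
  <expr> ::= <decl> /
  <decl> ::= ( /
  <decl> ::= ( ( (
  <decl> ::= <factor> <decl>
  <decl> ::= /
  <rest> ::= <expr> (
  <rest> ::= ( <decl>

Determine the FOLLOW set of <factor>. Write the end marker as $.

<factor> is the start symbol, so $ ∈ FOLLOW(<factor>).
In <factor> ::= <rest> <factor> <expr>: add FIRST(<expr>) = { (, / }.
In <decl> ::= <factor> <decl>: add FIRST(<decl>) = { (, / }.
Union: FOLLOW(<factor>) = { $, (, / }.

{ $, (, / }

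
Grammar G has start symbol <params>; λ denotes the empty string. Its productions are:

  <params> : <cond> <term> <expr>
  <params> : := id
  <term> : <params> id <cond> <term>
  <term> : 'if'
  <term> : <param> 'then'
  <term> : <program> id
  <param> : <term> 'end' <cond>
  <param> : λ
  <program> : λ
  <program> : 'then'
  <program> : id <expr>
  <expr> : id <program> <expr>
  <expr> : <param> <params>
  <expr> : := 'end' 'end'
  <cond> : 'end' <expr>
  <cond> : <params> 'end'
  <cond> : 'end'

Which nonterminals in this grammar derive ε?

Directly nullable (have an λ-production): <param>, <program>.
No other nonterminal has a production whose RHS symbols are all nullable.

{ <param>, <program> }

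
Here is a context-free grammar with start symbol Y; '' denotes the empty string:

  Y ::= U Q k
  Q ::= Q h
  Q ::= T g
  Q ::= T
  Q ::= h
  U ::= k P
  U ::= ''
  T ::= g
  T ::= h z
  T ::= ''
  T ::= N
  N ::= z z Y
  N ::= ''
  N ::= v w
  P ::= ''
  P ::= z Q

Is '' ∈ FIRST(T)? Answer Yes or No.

Yes

T has an ''-production, so T ⇒ ''.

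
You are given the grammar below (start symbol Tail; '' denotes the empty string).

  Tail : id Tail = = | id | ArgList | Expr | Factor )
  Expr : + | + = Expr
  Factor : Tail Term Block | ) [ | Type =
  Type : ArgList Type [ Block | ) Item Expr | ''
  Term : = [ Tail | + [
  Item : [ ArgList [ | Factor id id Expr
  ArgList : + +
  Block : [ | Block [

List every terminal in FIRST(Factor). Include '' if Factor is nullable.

{ ), +, =, id }

From Factor : Tail Term Block: add FIRST(Tail) = { ), +, =, id }.
Factor : ) [ contributes {)}.
From Factor : Type =: Type nullable, take FIRST(Type) ∪ {=} = { ), +, = }.
Union: FIRST(Factor) = { ), +, =, id }.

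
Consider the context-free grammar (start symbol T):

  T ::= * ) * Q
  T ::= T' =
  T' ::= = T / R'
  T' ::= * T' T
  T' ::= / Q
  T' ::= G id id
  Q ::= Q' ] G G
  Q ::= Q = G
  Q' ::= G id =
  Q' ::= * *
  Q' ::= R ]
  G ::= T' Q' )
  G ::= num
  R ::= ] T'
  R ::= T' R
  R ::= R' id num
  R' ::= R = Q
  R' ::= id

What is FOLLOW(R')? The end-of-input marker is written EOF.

In T' ::= = T / R': R' is at the end, add FOLLOW(T') = { *, /, =, ], id, num }.
In R ::= R' id num: add FIRST(id num) = { id }.
Union: FOLLOW(R') = { *, /, =, ], id, num }.

{ *, /, =, ], id, num }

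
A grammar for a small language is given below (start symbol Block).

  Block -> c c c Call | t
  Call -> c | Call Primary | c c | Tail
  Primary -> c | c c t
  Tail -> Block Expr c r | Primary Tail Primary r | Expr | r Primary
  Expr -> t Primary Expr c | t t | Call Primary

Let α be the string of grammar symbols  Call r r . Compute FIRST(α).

{ c, r, t }

Add FIRST(Call) = { c, r, t }; Call is not nullable, stop.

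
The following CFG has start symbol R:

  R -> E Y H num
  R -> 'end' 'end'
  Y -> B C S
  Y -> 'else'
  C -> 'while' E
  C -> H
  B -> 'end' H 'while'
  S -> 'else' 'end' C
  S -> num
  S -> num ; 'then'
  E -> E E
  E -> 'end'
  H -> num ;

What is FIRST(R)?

From R -> E Y H num: add FIRST(E) = { 'end' }.
R -> 'end' 'end' contributes {'end'}.
Union: FIRST(R) = { 'end' }.

{ 'end' }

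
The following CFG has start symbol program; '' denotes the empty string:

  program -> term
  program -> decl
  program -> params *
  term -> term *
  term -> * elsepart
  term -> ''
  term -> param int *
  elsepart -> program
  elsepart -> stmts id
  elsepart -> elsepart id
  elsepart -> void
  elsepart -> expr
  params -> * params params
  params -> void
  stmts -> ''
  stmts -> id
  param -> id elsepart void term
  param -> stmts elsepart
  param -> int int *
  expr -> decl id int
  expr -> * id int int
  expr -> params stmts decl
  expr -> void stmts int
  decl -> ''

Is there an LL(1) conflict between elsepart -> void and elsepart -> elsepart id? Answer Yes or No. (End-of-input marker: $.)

FIRST(void) = { void } and FIRST(elsepart id) = { *, id, int, void }.
Both contain void, so the two alternatives are not disjoint — LL(1) conflict.

Yes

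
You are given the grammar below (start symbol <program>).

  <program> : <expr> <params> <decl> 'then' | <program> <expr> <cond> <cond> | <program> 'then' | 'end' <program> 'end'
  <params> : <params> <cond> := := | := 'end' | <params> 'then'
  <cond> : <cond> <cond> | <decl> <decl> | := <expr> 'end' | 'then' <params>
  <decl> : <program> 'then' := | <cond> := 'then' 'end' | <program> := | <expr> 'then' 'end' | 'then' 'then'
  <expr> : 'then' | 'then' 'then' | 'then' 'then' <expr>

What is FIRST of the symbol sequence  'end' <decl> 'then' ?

'end' is a terminal; add {'end'} and stop.

{ 'end' }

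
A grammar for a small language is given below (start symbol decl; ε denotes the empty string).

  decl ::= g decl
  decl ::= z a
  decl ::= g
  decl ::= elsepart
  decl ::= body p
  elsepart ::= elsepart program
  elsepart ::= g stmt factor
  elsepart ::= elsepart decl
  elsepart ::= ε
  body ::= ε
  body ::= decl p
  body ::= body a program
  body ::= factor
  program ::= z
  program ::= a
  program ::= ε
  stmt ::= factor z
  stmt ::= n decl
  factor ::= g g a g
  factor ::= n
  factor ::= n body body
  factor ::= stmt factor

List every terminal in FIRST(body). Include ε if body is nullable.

body ::= ε contributes ε.
From body ::= decl p: decl nullable, take FIRST(decl) ∪ {p} = { a, g, n, p, z }.
From body ::= body a program: body nullable, take FIRST(body) ∪ {a} = { a, g, n, p, z }.
From body ::= factor: add FIRST(factor) = { g, n }.
Union: FIRST(body) = { a, g, n, p, z, ε }.

{ a, g, n, p, z, ε }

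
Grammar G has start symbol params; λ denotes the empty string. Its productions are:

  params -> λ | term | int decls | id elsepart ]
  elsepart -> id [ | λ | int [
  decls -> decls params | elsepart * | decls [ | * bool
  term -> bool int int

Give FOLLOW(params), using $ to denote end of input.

params is the start symbol, so $ ∈ FOLLOW(params).
In decls -> decls params: params is at the end, add FOLLOW(decls) = { $, [, bool, id, int }.
Union: FOLLOW(params) = { $, [, bool, id, int }.

{ $, [, bool, id, int }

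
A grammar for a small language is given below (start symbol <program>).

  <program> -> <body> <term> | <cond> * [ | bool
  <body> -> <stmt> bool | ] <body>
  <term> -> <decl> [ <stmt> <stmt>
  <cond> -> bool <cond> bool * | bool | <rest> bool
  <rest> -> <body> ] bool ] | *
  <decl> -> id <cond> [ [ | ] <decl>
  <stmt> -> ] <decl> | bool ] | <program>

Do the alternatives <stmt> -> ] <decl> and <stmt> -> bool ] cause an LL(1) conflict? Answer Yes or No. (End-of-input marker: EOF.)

FIRST(] <decl>) = { ] } and FIRST(bool ]) = { bool }.
The FIRST sets are disjoint and neither alternative is nullable — no conflict.

No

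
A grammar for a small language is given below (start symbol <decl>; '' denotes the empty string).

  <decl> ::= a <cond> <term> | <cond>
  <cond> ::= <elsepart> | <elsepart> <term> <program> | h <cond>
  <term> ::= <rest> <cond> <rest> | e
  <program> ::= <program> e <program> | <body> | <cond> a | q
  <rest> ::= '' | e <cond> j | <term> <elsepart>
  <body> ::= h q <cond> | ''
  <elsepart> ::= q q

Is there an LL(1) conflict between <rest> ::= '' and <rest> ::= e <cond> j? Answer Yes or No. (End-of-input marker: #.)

FIRST('') = { '' } and FIRST(e <cond> j) = { e }.
The first alternative is nullable and FOLLOW(<rest>) = { #, a, e, h, j, q } shares e with FIRST of the second — conflict.

Yes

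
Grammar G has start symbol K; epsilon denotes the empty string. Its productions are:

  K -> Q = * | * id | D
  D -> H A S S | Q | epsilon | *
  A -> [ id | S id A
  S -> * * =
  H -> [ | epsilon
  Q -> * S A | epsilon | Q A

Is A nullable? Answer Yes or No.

Nullable nonterminals: D, H, K, Q.
No production of A has an RHS whose symbols are all nullable, so A is not nullable.

No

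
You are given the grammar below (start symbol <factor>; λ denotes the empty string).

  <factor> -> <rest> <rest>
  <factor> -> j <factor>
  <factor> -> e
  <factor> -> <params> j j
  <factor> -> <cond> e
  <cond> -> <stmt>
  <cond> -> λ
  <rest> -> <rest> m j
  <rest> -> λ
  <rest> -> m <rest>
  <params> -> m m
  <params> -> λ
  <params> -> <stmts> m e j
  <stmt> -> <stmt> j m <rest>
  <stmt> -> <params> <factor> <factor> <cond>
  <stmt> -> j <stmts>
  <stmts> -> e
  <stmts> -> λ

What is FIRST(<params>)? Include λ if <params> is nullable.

{ e, m, λ }

<params> -> m m contributes {m}.
<params> -> λ contributes λ.
From <params> -> <stmts> m e j: <stmts> nullable, take FIRST(<stmts>) ∪ {m} = { e, m }.
Union: FIRST(<params>) = { e, m, λ }.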